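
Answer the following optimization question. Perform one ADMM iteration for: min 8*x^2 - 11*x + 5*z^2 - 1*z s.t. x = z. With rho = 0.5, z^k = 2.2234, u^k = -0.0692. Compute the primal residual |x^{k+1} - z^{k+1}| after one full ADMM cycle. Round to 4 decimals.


ADMM iteration with rho = 0.5, z^k = 2.2234, u^k = -0.0692
Step 1: x-update.
Minimize 8*x^2 - 11*x + (0.5/2)*(x - 2.2234 - 0.0692)^2
FOC: (2*8 + 0.5)*x = 11 + 0.5*(2.2234 + 0.0692)
x^{k+1} = 0.7361
Step 2: z-update.
Minimize 5*z^2 - 1*z + (0.5/2)*(0.7361 - z - 0.0692)^2
FOC: (2*5 + 0.5)*z = 1 + 0.5*(0.7361 - 0.0692)
z^{k+1} = 0.127
Step 3: u-update.
u^{k+1} = -0.0692 + 0.7361 - 0.127 = 0.5399
Step 4: Primal residual = |0.7361 - 0.127| = 0.6091


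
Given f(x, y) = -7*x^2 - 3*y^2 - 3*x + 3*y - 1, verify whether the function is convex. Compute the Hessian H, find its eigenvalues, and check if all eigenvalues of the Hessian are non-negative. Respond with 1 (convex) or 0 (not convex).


The Hessian of f(x,y) = -7*x^2 - 3*y^2 - 3*x + 3*y - 1 is:
H = [[-14, 0], [0, -6]]
Trace = -14 - 6 = -20
Determinant = -14*-6 - (0)^2 = 84
Discriminant = (-20)^2 - 4*84 = 64.0
Eigenvalues: lambda_1 = -14.0, lambda_2 = -6.0
The function is not convex.

0


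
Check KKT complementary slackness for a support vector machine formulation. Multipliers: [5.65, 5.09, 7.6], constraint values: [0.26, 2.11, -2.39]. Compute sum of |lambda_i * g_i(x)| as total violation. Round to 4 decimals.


KKT complementary slackness check:
lambda_1 * g_1 = 5.65 * 0.26 = 1.469
lambda_2 * g_2 = 5.09 * 2.11 = 10.7399
lambda_3 * g_3 = 7.6 * -2.39 = -18.164
Total violation = 1.469 + 10.7399 + 18.164 = 30.3729


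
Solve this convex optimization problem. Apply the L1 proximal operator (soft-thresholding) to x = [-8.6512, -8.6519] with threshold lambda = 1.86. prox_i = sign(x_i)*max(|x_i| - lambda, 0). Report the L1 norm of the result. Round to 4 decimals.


Soft-thresholding with lambda = 1.86:
prox(-8.6512) = sign(-8.6512)*max(|-8.6512| - 1.86, 0) = -6.7912
prox(-8.6519) = sign(-8.6519)*max(|-8.6519| - 1.86, 0) = -6.7919
prox(x) = [-6.7912, -6.7919]
||prox(x)||_1 = 6.7912 + 6.7919 = 13.5831


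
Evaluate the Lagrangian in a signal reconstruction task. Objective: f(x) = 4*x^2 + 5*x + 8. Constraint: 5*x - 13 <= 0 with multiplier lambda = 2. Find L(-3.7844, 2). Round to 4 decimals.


Step 1: Evaluate f(x).
f(-3.7844) = 4*(-3.7844)^2 + 5*(-3.7844) + 8 = 46.3647
Step 2: Evaluate g(x).
g(-3.7844) = 5*-3.7844 - 13 = -31.922
Step 3: Compute Lagrangian.
L = 46.3647 + 2*-31.922 = -17.4793


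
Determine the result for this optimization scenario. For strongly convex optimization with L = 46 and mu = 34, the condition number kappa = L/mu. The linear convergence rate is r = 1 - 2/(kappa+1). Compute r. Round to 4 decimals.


Step 1: Compute the condition number.
kappa = L/mu = 46/34 = 1.3529
Step 2: Compute the convergence rate.
r = 1 - 2/(kappa + 1) = 1 - 2*mu/(L + mu) = (L - mu)/(L + mu) = 12/80 = 0.15


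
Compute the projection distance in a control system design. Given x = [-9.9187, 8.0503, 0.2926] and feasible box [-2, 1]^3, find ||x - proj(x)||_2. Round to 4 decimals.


Project each component onto [-2, 1].
clip(-9.9187) = -2.0, clip(8.0503) = 1.0, clip(0.2926) = 0.2926
Projection = [-2.0, 1.0, 0.2926]
Squared diffs: [62.7058, 49.7067, 0.0]
Distance = sqrt(112.4125) = 10.6025


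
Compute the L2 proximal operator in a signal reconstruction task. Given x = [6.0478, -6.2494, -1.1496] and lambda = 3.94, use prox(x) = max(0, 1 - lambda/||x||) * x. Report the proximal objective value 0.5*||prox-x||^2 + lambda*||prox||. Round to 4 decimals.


Step 1: Compute ||x||.
||x|| = 8.7723
Step 2: Compute scaling factor.
scale = max(0, 1 - 3.94/8.7723) = 0.5509
Step 3: prox(x) = [3.3315, -3.4425, -0.6333]
||prox(x)|| = 4.8323
Step 4: Proximal objective.
0.5*||prox-x||^2 = 7.7618
lambda*||prox|| = 19.0393
Total = 26.8009


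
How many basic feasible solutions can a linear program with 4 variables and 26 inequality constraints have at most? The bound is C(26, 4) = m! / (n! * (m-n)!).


Each vertex corresponds to some choice of n active constraints out of m, so the number of vertices is at most C(m, n) = m! / (n!(m-n)!).
m = 26, n = 4
Numerator: 26 * 25 * 24 * 23
Denominator: 4! = 24
C(26, 4) = 14950


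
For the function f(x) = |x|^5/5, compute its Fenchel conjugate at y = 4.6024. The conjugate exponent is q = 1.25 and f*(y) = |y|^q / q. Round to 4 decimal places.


The conjugate exponent q satisfies 1/p + 1/q = 1.
p = 5, so q = 5/(5 - 1) = 1.25
|y|^q = 4.6024^1.25 = 6.7411
f*(4.6024) = 6.7411 / 1.25 = 5.3929


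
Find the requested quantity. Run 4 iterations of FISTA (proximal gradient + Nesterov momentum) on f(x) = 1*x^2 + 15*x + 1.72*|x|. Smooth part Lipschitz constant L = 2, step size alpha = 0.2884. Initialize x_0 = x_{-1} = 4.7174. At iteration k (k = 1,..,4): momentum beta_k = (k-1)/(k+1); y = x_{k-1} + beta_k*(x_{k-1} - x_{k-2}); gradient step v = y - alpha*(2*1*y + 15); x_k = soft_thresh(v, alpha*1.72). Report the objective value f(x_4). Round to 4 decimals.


FISTA on f(x) = 1*x^2 + 15*x + 1.72*|x|
L = 2, alpha = 0.2884
Iteration 1: beta = 0.0, y = 4.7174 + 0.0*(4.7174 - 4.7174) = 4.7174
  grad(y) = 24.4348, v = y - alpha*grad = -2.3296
  prox(v) = soft_thresh(-2.3296, 0.496) = -1.8335
Iteration 2: beta = 0.3333, y = -1.8335 + 0.3333*(-1.8335 - 4.7174) = -4.0172
  grad(y) = 6.9656, v = y - alpha*grad = -6.0261
  prox(v) = soft_thresh(-6.0261, 0.496) = -5.53
Iteration 3: beta = 0.5, y = -5.53 + 0.5*(-5.53 + 1.8335) = -7.3783
  grad(y) = 0.2435, v = y - alpha*grad = -7.4485
  prox(v) = soft_thresh(-7.4485, 0.496) = -6.9524
Iteration 4: beta = 0.6, y = -6.9524 + 0.6*(-6.9524 + 5.53) = -7.8059
  grad(y) = -0.6118, v = y - alpha*grad = -7.6294
  prox(v) = soft_thresh(-7.6294, 0.496) = -7.1334
f(x_4) = 1*(-7.1334)^2 + 15*(-7.1334) + 1.72*|-7.1334| = -43.8462


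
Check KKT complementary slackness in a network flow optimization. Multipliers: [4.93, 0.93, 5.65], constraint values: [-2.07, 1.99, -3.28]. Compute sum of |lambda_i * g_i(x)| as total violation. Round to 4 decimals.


KKT complementary slackness check:
lambda_1 * g_1 = 4.93 * -2.07 = -10.2051
lambda_2 * g_2 = 0.93 * 1.99 = 1.8507
lambda_3 * g_3 = 5.65 * -3.28 = -18.532
Total violation = 10.2051 + 1.8507 + 18.532 = 30.5878


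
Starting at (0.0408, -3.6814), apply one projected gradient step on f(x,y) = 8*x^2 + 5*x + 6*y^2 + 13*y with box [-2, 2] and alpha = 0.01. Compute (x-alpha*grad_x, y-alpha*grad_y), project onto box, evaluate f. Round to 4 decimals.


Step 1: Compute gradient at (0.0408, -3.6814).
grad_x = 2*8*0.0408 + 5 = 5.6528
grad_y = 2*6*-3.6814 + 13 = -31.1768
Step 2: Gradient step.
x_raw = 0.0408 - 0.01*5.6528 = -0.0157
y_raw = -3.6814 - 0.01*-31.1768 = -3.3696
Step 3: Project onto [-2, 2].
x_proj = clip(-0.0157) = -0.0157
y_proj = clip(-3.3696) = -2.0
Step 4: Evaluate f.
f(-0.0157, -2.0) = -2.0767


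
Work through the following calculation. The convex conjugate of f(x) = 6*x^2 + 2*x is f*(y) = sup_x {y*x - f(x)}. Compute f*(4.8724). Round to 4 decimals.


f*(y) = sup_x {y*x - a*x^2 - b*x} = sup_x {(y-b)*x - a*x^2}
FOC: (y - b) - 2a*x = 0 => x* = (y - b)/(2a)
x* = (4.8724 - 2)/(2*6) = 0.2394
f*(4.8724) = (y-b)^2/(4a) = (4.8724 - 2)^2/(4*6)
= 8.2507/24 = 0.3438


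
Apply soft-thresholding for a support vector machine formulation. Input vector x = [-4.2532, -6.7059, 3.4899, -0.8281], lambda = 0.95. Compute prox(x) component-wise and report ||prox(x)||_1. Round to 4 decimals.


Soft-thresholding with lambda = 0.95:
prox(-4.2532) = sign(-4.2532)*max(|-4.2532| - 0.95, 0) = -3.3032
prox(-6.7059) = sign(-6.7059)*max(|-6.7059| - 0.95, 0) = -5.7559
prox(3.4899) = sign(3.4899)*max(|3.4899| - 0.95, 0) = 2.5399
prox(-0.8281) = sign(-0.8281)*max(|-0.8281| - 0.95, 0) = 0.0
prox(x) = [-3.3032, -5.7559, 2.5399, 0.0]
||prox(x)||_1 = 3.3032 + 5.7559 + 2.5399 + 0.0 = 11.599


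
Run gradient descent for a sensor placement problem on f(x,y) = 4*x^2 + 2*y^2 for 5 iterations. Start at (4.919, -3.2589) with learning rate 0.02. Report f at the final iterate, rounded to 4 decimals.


Gradient descent on f(x,y) = 4*x^2 + 2*y^2.
Starting point: (4.919, -3.2589), alpha = 0.02
Step 1: grad_x = 2*4*4.919 = 39.352, grad_y = 2*2*-3.2589 = -13.0356
  x_1 = 4.919 - 0.02*39.352 = 4.132
  y_1 = -3.2589 - 0.02*-13.0356 = -2.9982
Step 2: grad_x = 2*4*4.132 = 33.0557, grad_y = 2*2*-2.9982 = -11.9928
  x_2 = 4.132 - 0.02*33.0557 = 3.4708
  y_2 = -2.9982 - 0.02*-11.9928 = -2.7583
Step 3: grad_x = 2*4*3.4708 = 27.7668, grad_y = 2*2*-2.7583 = -11.0333
  x_3 = 3.4708 - 0.02*27.7668 = 2.9155
  y_3 = -2.7583 - 0.02*-11.0333 = -2.5377
Step 4: grad_x = 2*4*2.9155 = 23.3241, grad_y = 2*2*-2.5377 = -10.1507
  x_4 = 2.9155 - 0.02*23.3241 = 2.449
  y_4 = -2.5377 - 0.02*-10.1507 = -2.3347
Step 5: grad_x = 2*4*2.449 = 19.5922, grad_y = 2*2*-2.3347 = -9.3386
  x_5 = 2.449 - 0.02*19.5922 = 2.0572
  y_5 = -2.3347 - 0.02*-9.3386 = -2.1479
f(2.0572, -2.1479) = 4*2.0572^2 + 2*(-2.1479)^2 = 26.1548


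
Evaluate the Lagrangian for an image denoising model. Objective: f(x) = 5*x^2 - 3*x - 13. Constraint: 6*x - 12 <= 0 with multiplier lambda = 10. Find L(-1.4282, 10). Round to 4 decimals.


Step 1: Evaluate f(x).
f(-1.4282) = 5*(-1.4282)^2 - 3*(-1.4282) - 13 = 1.4834
Step 2: Evaluate g(x).
g(-1.4282) = 6*-1.4282 - 12 = -20.5692
Step 3: Compute Lagrangian.
L = 1.4834 + 10*-20.5692 = -204.2086


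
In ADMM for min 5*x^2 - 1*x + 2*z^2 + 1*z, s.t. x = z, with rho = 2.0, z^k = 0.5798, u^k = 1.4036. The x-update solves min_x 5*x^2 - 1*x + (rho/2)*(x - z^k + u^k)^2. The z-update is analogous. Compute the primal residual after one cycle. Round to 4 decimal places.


ADMM iteration with rho = 2.0, z^k = 0.5798, u^k = 1.4036
Step 1: x-update.
Minimize 5*x^2 - 1*x + (2.0/2)*(x - 0.5798 + 1.4036)^2
FOC: (2*5 + 2.0)*x = 1 + 2.0*(0.5798 - 1.4036)
x^{k+1} = -0.054
Step 2: z-update.
Minimize 2*z^2 + 1*z + (2.0/2)*(-0.054 - z + 1.4036)^2
FOC: (2*2 + 2.0)*z = -1 + 2.0*(-0.054 + 1.4036)
z^{k+1} = 0.2832
Step 3: u-update.
u^{k+1} = 1.4036 - 0.054 - 0.2832 = 1.0664
Step 4: Primal residual = |-0.054 - 0.2832| = 0.3372


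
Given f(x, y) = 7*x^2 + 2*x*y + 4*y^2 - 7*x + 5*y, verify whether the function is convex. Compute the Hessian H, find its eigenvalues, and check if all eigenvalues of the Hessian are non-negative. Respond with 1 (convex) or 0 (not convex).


The Hessian of f(x,y) = 7*x^2 + 2*x*y + 4*y^2 - 7*x + 5*y is:
H = [[14, 2], [2, 8]]
Trace = 14 + 8 = 22
Determinant = 14*8 - (2)^2 = 108
Discriminant = (22)^2 - 4*108 = 52.0
Eigenvalues: lambda_1 = 7.3944, lambda_2 = 14.6056
The function is convex.

1


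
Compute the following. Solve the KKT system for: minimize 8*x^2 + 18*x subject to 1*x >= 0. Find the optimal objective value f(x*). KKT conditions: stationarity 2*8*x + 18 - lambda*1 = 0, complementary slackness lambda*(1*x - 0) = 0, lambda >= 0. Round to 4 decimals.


Step 1: Try lambda = 0 (constraint inactive).
x_unc = -18/(2*8) = -1.125
Check: 1*-1.125 = -1.125 < 0 -- violated!
Step 2: Constraint must be active: 1*x = 0
x* = 0/1 = 0.0
lambda = (2*8*0.0 + 18)/1 = 18.0
Step 3: Compute optimal value.
f(x*) = 8*0.0^2 + 18*0.0 = 0.0


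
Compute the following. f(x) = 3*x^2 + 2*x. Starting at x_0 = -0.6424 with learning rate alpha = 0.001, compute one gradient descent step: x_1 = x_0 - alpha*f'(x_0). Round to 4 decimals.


We compute the gradient at x_0 and apply the update.
f'(x) = 6*x + 2
f'(-0.6424) = 6*-0.6424 + 2 = -1.8544
x_1 = -0.6424 - 0.001*-1.8544 = -0.6405


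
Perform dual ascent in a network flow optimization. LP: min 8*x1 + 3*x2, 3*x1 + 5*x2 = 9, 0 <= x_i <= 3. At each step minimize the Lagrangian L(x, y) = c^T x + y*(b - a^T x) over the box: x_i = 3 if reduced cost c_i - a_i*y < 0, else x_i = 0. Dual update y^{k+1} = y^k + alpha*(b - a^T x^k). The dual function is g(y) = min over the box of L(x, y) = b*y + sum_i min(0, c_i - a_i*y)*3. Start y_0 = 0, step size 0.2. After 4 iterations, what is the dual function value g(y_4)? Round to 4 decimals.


Dual ascent for LP: min 8*x1 + 3*x2, 3*x1 + 5*x2 = 9, 0 <= x_i <= 3
Step 1: y^k = 0.0, reduced costs: (8.0, 3.0)
  x^k = (0.0, 0.0), subgradient = b - a^T x = 9.0
  y^{k+1} = 0.0 + 0.2*9.0 = 1.8
Step 2: y^k = 1.8, reduced costs: (2.6, -6.0)
  x^k = (0.0, 3.0), subgradient = b - a^T x = -6.0
  y^{k+1} = 1.8 + 0.2*-6.0 = 0.6
Step 3: y^k = 0.6, reduced costs: (6.2, 0.0)
  x^k = (0.0, 0.0), subgradient = b - a^T x = 9.0
  y^{k+1} = 0.6 + 0.2*9.0 = 2.4
Step 4: y^k = 2.4, reduced costs: (0.8, -9.0)
  x^k = (0.0, 3.0), subgradient = b - a^T x = -6.0
  y^{k+1} = 2.4 + 0.2*-6.0 = 1.2
Dual objective at y_4 = 1.2: reduced costs (4.4, -3.0), box minimizer x = (0.0, 3.0)
g(y_4) = b*y + (c1 - a1*y)*x1 + (c2 - a2*y)*x2 = 9*1.2 + 4.4*0.0 + (-3.0)*3.0 = 10.8 + 0.0 - 9.0 = 1.8


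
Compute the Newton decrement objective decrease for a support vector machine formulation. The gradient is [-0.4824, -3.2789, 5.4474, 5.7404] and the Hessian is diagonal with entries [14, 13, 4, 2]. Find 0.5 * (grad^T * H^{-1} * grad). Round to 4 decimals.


Step 1: H is diagonal, so H^(-1) * g = [-0.0345, -0.2522, 1.3619, 2.8702].
Step 2: g^T H^(-1) g = sum_i g_i^2 / H_ii
  = (-0.4824)^2/14 + (-3.2789)^2/13 + (5.4474)^2/4 + (5.7404)^2/2
  = 0.0166 + 0.827 + 7.4185 + 16.4761 = 24.7383
Step 3: Objective decrease = 0.5 * g^T H^(-1) g = 12.3691


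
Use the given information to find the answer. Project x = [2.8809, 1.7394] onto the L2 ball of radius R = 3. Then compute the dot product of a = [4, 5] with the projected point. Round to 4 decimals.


Step 1: Compute ||x|| (intermediates to 6 decimals).
||x|| = sqrt(2.8809^2 + 1.7394^2) = 3.365278
Step 2: Project.
Since ||x|| > R, scale = R/||x|| = 3/3.365278 = 0.891457, proj(x) = scale * x
proj(x) = [2.568198, 1.5506]
Step 3: Dot product.
a^T * proj(x) = 4*2.568198 + 5*1.5506 = 18.0258


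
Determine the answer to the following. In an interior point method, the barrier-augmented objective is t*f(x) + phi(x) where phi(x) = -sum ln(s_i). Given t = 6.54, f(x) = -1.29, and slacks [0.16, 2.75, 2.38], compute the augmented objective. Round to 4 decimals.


Step 1: Compute log-barrier.
ln values: [-1.8326, 1.0116, 0.8671]
phi = -(-1.8326 + 1.0116 + 0.8671) = -0.0461
Step 2: Compute augmented objective.
t*f(x) = 6.54*-1.29 = -8.4366
Total = -8.4366 - 0.0461 = -8.4827


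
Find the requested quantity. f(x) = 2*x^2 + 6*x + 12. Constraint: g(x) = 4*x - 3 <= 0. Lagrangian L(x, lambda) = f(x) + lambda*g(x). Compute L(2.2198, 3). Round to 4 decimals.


Step 1: Evaluate f(x).
f(2.2198) = 2*2.2198^2 + 6*2.2198 + 12 = 35.1738
Step 2: Evaluate g(x).
g(2.2198) = 4*2.2198 - 3 = 5.8792
Step 3: Compute Lagrangian.
L = 35.1738 + 3*5.8792 = 52.8114


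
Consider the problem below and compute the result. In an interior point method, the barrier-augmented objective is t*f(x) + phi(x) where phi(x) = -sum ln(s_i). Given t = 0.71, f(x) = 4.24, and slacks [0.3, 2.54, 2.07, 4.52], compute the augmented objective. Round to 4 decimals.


Step 1: Compute log-barrier.
ln values: [-1.204, 0.9322, 0.7275, 1.5085]
phi = -(-1.204 + 0.9322 + 0.7275 + 1.5085) = -1.9643
Step 2: Compute augmented objective.
t*f(x) = 0.71*4.24 = 3.0104
Total = 3.0104 - 1.9643 = 1.0461


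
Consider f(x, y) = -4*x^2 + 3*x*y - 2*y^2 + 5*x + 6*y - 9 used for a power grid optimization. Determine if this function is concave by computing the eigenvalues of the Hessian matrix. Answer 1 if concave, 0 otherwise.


The Hessian of f(x,y) = -4*x^2 + 3*x*y - 2*y^2 + 5*x + 6*y - 9 is:
H = [[-8, 3], [3, -4]]
Trace = -8 - 4 = -12
Determinant = -8*-4 - (3)^2 = 23
Discriminant = (-12)^2 - 4*23 = 52.0
Eigenvalues: lambda_1 = -9.6056, lambda_2 = -2.3944
The function is concave.

1


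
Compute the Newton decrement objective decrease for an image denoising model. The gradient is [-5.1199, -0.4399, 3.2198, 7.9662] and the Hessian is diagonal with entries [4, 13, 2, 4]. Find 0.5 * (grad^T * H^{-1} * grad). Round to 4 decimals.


Step 1: H is diagonal, so H^(-1) * g = [-1.28, -0.0338, 1.6099, 1.9916].
Step 2: g^T H^(-1) g = sum_i g_i^2 / H_ii
  = (-5.1199)^2/4 + (-0.4399)^2/13 + (3.2198)^2/2 + (7.9662)^2/4
  = 6.5533 + 0.0149 + 5.1836 + 15.8651 = 27.6169
Step 3: Objective decrease = 0.5 * g^T H^(-1) g = 13.8084


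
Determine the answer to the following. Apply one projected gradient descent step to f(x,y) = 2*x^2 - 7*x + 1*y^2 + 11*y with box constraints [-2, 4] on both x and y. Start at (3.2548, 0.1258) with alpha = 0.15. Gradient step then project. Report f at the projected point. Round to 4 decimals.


Step 1: Compute gradient at (3.2548, 0.1258).
grad_x = 2*2*3.2548 - 7 = 6.0192
grad_y = 2*1*0.1258 + 11 = 11.2516
Step 2: Gradient step.
x_raw = 3.2548 - 0.15*6.0192 = 2.3519
y_raw = 0.1258 - 0.15*11.2516 = -1.5619
Step 3: Project onto [-2, 4].
x_proj = clip(2.3519) = 2.3519
y_proj = clip(-1.5619) = -1.5619
Step 4: Evaluate f.
f(2.3519, -1.5619) = -20.1421


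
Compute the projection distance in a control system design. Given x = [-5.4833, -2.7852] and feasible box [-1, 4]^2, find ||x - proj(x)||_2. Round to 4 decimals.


Project each component onto [-1, 4].
clip(-5.4833) = -1.0, clip(-2.7852) = -1.0
Projection = [-1.0, -1.0]
Squared diffs: [20.1, 3.1869]
Distance = sqrt(23.2869) = 4.8257


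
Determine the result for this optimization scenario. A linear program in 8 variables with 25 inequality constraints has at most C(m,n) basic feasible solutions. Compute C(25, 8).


Each vertex corresponds to some choice of n active constraints out of m, so the number of vertices is at most C(m, n) = m! / (n!(m-n)!).
m = 25, n = 8
Numerator: 25 * 24 * 23 * 22 * 21 * 20 * 19 * 18
Denominator: 8! = 40320
C(25, 8) = 1081575


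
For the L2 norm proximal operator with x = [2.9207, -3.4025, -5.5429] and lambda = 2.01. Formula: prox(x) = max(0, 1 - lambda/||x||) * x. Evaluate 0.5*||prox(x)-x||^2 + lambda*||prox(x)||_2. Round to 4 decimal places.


Step 1: Compute ||x||.
||x|| = 7.1296
Step 2: Compute scaling factor.
scale = max(0, 1 - 2.01/7.1296) = 0.7181
Step 3: prox(x) = [2.0973, -2.4433, -3.9802]
||prox(x)|| = 5.1196
Step 4: Proximal objective.
0.5*||prox-x||^2 = 2.0201
lambda*||prox|| = 10.2904
Total = 12.3105


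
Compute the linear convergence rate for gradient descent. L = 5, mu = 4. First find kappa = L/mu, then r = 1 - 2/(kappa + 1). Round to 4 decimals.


Step 1: Compute the condition number.
kappa = L/mu = 5/4 = 1.25
Step 2: Compute the convergence rate.
r = 1 - 2/(kappa + 1) = 1 - 2*mu/(L + mu) = (L - mu)/(L + mu) = 1/9 = 0.1111


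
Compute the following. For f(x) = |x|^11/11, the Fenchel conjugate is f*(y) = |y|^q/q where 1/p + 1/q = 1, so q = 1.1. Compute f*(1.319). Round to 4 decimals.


The conjugate exponent q satisfies 1/p + 1/q = 1.
p = 11, so q = 11/(11 - 1) = 1.1
|y|^q = 1.319^1.1 = 1.356
f*(1.319) = 1.356 / 1.1 = 1.2328


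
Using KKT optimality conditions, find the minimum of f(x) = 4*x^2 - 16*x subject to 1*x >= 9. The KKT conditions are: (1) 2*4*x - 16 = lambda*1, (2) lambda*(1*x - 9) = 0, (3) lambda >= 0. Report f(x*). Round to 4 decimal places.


Step 1: Try lambda = 0 (constraint inactive).
x_unc = 16/(2*4) = 2.0
Check: 1*2.0 = 2.0 < 9 -- violated!
Step 2: Constraint must be active: 1*x = 9
x* = 9/1 = 9.0
lambda = (2*4*9.0 - 16)/1 = 56.0
Step 3: Compute optimal value.
f(x*) = 4*9.0^2 - 16*9.0 = 180.0


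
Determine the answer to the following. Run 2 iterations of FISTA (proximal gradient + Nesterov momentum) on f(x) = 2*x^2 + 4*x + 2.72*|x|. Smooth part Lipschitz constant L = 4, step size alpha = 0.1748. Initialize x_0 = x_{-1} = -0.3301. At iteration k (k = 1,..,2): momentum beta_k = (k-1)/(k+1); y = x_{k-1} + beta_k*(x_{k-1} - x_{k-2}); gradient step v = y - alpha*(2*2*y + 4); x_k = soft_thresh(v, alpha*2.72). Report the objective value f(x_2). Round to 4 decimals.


FISTA on f(x) = 2*x^2 + 4*x + 2.72*|x|
L = 4, alpha = 0.1748
Iteration 1: beta = 0.0, y = -0.3301 + 0.0*(-0.3301 + 0.3301) = -0.3301
  grad(y) = 2.6796, v = y - alpha*grad = -0.7985
  prox(v) = soft_thresh(-0.7985, 0.4755) = -0.323
Iteration 2: beta = 0.3333, y = -0.323 + 0.3333*(-0.323 + 0.3301) = -0.3207
  grad(y) = 2.7173, v = y - alpha*grad = -0.7957
  prox(v) = soft_thresh(-0.7957, 0.4755) = -0.3202
f(x_2) = 2*(-0.3202)^2 + 4*(-0.3202) + 2.72*|-0.3202| = -0.2048


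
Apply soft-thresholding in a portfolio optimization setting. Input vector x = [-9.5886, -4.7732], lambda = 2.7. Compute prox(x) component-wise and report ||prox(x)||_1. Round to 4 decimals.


Soft-thresholding with lambda = 2.7:
prox(-9.5886) = sign(-9.5886)*max(|-9.5886| - 2.7, 0) = -6.8886
prox(-4.7732) = sign(-4.7732)*max(|-4.7732| - 2.7, 0) = -2.0732
prox(x) = [-6.8886, -2.0732]
||prox(x)||_1 = 6.8886 + 2.0732 = 8.9618


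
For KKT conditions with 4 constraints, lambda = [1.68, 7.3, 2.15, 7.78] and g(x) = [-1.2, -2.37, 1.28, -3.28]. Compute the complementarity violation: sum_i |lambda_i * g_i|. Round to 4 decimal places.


KKT complementary slackness check:
lambda_1 * g_1 = 1.68 * -1.2 = -2.016
lambda_2 * g_2 = 7.3 * -2.37 = -17.301
lambda_3 * g_3 = 2.15 * 1.28 = 2.752
lambda_4 * g_4 = 7.78 * -3.28 = -25.5184
Total violation = 2.016 + 17.301 + 2.752 + 25.5184 = 47.5874


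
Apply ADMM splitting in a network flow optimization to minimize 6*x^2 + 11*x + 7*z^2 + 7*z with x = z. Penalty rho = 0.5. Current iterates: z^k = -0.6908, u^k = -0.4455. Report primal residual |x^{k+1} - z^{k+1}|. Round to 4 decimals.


ADMM iteration with rho = 0.5, z^k = -0.6908, u^k = -0.4455
Step 1: x-update.
Minimize 6*x^2 + 11*x + (0.5/2)*(x + 0.6908 - 0.4455)^2
FOC: (2*6 + 0.5)*x = -11 + 0.5*(-0.6908 + 0.4455)
x^{k+1} = -0.8898
Step 2: z-update.
Minimize 7*z^2 + 7*z + (0.5/2)*(-0.8898 - z - 0.4455)^2
FOC: (2*7 + 0.5)*z = -7 + 0.5*(-0.8898 - 0.4455)
z^{k+1} = -0.5288
Step 3: u-update.
u^{k+1} = -0.4455 - 0.8898 + 0.5288 = -0.8065
Step 4: Primal residual = |-0.8898 + 0.5288| = 0.361


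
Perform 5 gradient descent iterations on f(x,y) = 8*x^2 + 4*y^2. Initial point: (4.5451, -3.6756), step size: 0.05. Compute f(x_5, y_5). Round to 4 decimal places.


Gradient descent on f(x,y) = 8*x^2 + 4*y^2.
Starting point: (4.5451, -3.6756), alpha = 0.05
Step 1: grad_x = 2*8*4.5451 = 72.7216, grad_y = 2*4*-3.6756 = -29.4048
  x_1 = 4.5451 - 0.05*72.7216 = 0.909
  y_1 = -3.6756 - 0.05*-29.4048 = -2.2054
Step 2: grad_x = 2*8*0.909 = 14.5443, grad_y = 2*4*-2.2054 = -17.6429
  x_2 = 0.909 - 0.05*14.5443 = 0.1818
  y_2 = -2.2054 - 0.05*-17.6429 = -1.3232
Step 3: grad_x = 2*8*0.1818 = 2.9089, grad_y = 2*4*-1.3232 = -10.5857
  x_3 = 0.1818 - 0.05*2.9089 = 0.0364
  y_3 = -1.3232 - 0.05*-10.5857 = -0.7939
Step 4: grad_x = 2*8*0.0364 = 0.5818, grad_y = 2*4*-0.7939 = -6.3514
  x_4 = 0.0364 - 0.05*0.5818 = 0.0073
  y_4 = -0.7939 - 0.05*-6.3514 = -0.4764
Step 5: grad_x = 2*8*0.0073 = 0.1164, grad_y = 2*4*-0.4764 = -3.8109
  x_5 = 0.0073 - 0.05*0.1164 = 0.0015
  y_5 = -0.4764 - 0.05*-3.8109 = -0.2858
f(0.0015, -0.2858) = 8*0.0015^2 + 4*(-0.2858)^2 = 0.3268


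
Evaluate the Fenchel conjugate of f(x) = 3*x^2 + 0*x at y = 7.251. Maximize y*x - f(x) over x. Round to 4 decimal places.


f*(y) = sup_x {y*x - a*x^2 - b*x} = sup_x {(y-b)*x - a*x^2}
FOC: (y - b) - 2a*x = 0 => x* = (y - b)/(2a)
x* = (7.251 - 0)/(2*3) = 1.2085
f*(7.251) = (y-b)^2/(4a) = (7.251 - 0)^2/(4*3)
= 52.577/12 = 4.3814


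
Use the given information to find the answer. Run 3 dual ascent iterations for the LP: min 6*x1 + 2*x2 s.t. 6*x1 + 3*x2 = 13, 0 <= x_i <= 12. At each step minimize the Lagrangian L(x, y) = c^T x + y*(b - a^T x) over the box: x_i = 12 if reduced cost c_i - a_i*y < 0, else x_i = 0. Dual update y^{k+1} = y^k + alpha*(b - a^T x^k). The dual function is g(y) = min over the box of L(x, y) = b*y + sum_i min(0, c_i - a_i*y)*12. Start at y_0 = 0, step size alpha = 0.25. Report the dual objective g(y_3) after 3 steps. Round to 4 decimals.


Dual ascent for LP: min 6*x1 + 2*x2, 6*x1 + 3*x2 = 13, 0 <= x_i <= 12
Step 1: y^k = 0.0, reduced costs: (6.0, 2.0)
  x^k = (0.0, 0.0), subgradient = b - a^T x = 13.0
  y^{k+1} = 0.0 + 0.25*13.0 = 3.25
Step 2: y^k = 3.25, reduced costs: (-13.5, -7.75)
  x^k = (12.0, 12.0), subgradient = b - a^T x = -95.0
  y^{k+1} = 3.25 + 0.25*-95.0 = -20.5
Step 3: y^k = -20.5, reduced costs: (129.0, 63.5)
  x^k = (0.0, 0.0), subgradient = b - a^T x = 13.0
  y^{k+1} = -20.5 + 0.25*13.0 = -17.25
Dual objective at y_3 = -17.25: reduced costs (109.5, 53.75), box minimizer x = (0.0, 0.0)
g(y_3) = b*y + (c1 - a1*y)*x1 + (c2 - a2*y)*x2 = 13*(-17.25) + 109.5*0.0 + 53.75*0.0 = -224.25 + 0.0 + 0.0 = -224.25


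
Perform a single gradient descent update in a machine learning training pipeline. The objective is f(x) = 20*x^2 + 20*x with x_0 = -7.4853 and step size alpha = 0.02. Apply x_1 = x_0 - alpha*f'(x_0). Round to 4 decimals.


We compute the gradient at x_0 and apply the update.
f'(x) = 40*x + 20
f'(-7.4853) = 40*-7.4853 + 20 = -279.412
x_1 = -7.4853 - 0.02*-279.412 = -1.8971


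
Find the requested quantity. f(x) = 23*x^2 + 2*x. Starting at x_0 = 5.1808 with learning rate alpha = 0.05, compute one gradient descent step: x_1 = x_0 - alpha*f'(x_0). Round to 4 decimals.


We compute the gradient at x_0 and apply the update.
f'(x) = 46*x + 2
f'(5.1808) = 46*5.1808 + 2 = 240.3168
x_1 = 5.1808 - 0.05*240.3168 = -6.835


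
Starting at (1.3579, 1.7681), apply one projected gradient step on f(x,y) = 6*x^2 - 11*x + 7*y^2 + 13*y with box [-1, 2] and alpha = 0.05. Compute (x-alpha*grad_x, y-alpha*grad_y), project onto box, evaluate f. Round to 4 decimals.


Step 1: Compute gradient at (1.3579, 1.7681).
grad_x = 2*6*1.3579 - 11 = 5.2948
grad_y = 2*7*1.7681 + 13 = 37.7534
Step 2: Gradient step.
x_raw = 1.3579 - 0.05*5.2948 = 1.0932
y_raw = 1.7681 - 0.05*37.7534 = -0.1196
Step 3: Project onto [-1, 2].
x_proj = clip(1.0932) = 1.0932
y_proj = clip(-0.1196) = -0.1196
Step 4: Evaluate f.
f(1.0932, -0.1196) = -6.3091


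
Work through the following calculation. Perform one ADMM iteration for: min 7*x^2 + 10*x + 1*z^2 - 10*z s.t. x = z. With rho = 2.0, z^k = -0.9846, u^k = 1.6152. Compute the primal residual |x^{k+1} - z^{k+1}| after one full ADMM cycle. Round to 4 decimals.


ADMM iteration with rho = 2.0, z^k = -0.9846, u^k = 1.6152
Step 1: x-update.
Minimize 7*x^2 + 10*x + (2.0/2)*(x + 0.9846 + 1.6152)^2
FOC: (2*7 + 2.0)*x = -10 + 2.0*(-0.9846 - 1.6152)
x^{k+1} = -0.95
Step 2: z-update.
Minimize 1*z^2 - 10*z + (2.0/2)*(-0.95 - z + 1.6152)^2
FOC: (2*1 + 2.0)*z = 10 + 2.0*(-0.95 + 1.6152)
z^{k+1} = 2.8326
Step 3: u-update.
u^{k+1} = 1.6152 - 0.95 - 2.8326 = -2.1674
Step 4: Primal residual = |-0.95 - 2.8326| = 3.7826


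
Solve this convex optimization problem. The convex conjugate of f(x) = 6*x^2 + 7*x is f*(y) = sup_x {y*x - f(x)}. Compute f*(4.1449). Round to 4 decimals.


f*(y) = sup_x {y*x - a*x^2 - b*x} = sup_x {(y-b)*x - a*x^2}
FOC: (y - b) - 2a*x = 0 => x* = (y - b)/(2a)
x* = (4.1449 - 7)/(2*6) = -0.2379
f*(4.1449) = (y-b)^2/(4a) = (4.1449 - 7)^2/(4*6)
= 8.1516/24 = 0.3396


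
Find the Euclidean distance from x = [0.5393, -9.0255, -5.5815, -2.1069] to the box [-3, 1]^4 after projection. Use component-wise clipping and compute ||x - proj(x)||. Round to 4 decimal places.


Project each component onto [-3, 1].
clip(0.5393) = 0.5393, clip(-9.0255) = -3.0, clip(-5.5815) = -3.0, clip(-2.1069) = -2.1069
Projection = [0.5393, -3.0, -3.0, -2.1069]
Squared diffs: [0.0, 36.3067, 6.6641, 0.0]
Distance = sqrt(42.9708) = 6.5552


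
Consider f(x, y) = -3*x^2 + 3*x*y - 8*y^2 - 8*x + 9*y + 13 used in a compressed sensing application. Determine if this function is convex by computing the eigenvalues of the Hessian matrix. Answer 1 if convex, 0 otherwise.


The Hessian of f(x,y) = -3*x^2 + 3*x*y - 8*y^2 - 8*x + 9*y + 13 is:
H = [[-6, 3], [3, -16]]
Trace = -6 - 16 = -22
Determinant = -6*-16 - (3)^2 = 87
Discriminant = (-22)^2 - 4*87 = 136.0
Eigenvalues: lambda_1 = -16.831, lambda_2 = -5.169
The function is not convex.

0


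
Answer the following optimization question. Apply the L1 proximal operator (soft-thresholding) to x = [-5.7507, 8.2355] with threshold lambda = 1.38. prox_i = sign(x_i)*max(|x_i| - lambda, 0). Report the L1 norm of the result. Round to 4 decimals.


Soft-thresholding with lambda = 1.38:
prox(-5.7507) = sign(-5.7507)*max(|-5.7507| - 1.38, 0) = -4.3707
prox(8.2355) = sign(8.2355)*max(|8.2355| - 1.38, 0) = 6.8555
prox(x) = [-4.3707, 6.8555]
||prox(x)||_1 = 4.3707 + 6.8555 = 11.2262


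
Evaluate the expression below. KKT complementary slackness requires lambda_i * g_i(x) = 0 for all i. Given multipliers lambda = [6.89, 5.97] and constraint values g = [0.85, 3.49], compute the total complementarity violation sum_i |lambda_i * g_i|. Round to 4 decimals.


KKT complementary slackness check:
lambda_1 * g_1 = 6.89 * 0.85 = 5.8565
lambda_2 * g_2 = 5.97 * 3.49 = 20.8353
Total violation = 5.8565 + 20.8353 = 26.6918


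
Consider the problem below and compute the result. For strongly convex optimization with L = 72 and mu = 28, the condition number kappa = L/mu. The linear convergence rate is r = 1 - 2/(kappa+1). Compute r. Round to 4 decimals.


Step 1: Compute the condition number.
kappa = L/mu = 72/28 = 2.5714
Step 2: Compute the convergence rate.
r = 1 - 2/(kappa + 1) = 1 - 2*mu/(L + mu) = (L - mu)/(L + mu) = 44/100 = 0.44


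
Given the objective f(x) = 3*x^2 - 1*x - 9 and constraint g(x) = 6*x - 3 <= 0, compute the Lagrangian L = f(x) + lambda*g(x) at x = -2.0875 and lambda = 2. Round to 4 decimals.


Step 1: Evaluate f(x).
f(-2.0875) = 3*(-2.0875)^2 - 1*(-2.0875) - 9 = 6.1605
Step 2: Evaluate g(x).
g(-2.0875) = 6*-2.0875 - 3 = -15.525
Step 3: Compute Lagrangian.
L = 6.1605 + 2*-15.525 = -24.8895


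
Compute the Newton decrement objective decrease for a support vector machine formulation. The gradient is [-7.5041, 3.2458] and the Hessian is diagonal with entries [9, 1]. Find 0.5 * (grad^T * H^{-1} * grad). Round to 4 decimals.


Step 1: H is diagonal, so H^(-1) * g = [-0.8338, 3.2458].
Step 2: g^T H^(-1) g = sum_i g_i^2 / H_ii
  = (-7.5041)^2/9 + (3.2458)^2/1
  = 6.2568 + 10.5352 = 16.7921
Step 3: Objective decrease = 0.5 * g^T H^(-1) g = 8.396


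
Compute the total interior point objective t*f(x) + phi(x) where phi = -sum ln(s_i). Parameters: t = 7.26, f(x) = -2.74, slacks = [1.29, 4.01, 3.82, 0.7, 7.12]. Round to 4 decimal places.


Step 1: Compute log-barrier.
ln values: [0.2546, 1.3888, 1.3403, -0.3567, 1.9629]
phi = -(0.2546 + 1.3888 + 1.3403 - 0.3567 + 1.9629) = -4.5899
Step 2: Compute augmented objective.
t*f(x) = 7.26*-2.74 = -19.8924
Total = -19.8924 - 4.5899 = -24.4823


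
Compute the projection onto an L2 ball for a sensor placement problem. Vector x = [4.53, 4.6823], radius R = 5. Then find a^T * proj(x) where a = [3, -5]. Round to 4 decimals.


Step 1: Compute ||x|| (intermediates to 6 decimals).
||x|| = sqrt(4.53^2 + 4.6823^2) = 6.51497
Step 2: Project.
Since ||x|| > R, scale = R/||x|| = 5/6.51497 = 0.767463, proj(x) = scale * x
proj(x) = [3.476607, 3.593492]
Step 3: Dot product.
a^T * proj(x) = 3*3.476607 - 5*3.593492 = -7.5376


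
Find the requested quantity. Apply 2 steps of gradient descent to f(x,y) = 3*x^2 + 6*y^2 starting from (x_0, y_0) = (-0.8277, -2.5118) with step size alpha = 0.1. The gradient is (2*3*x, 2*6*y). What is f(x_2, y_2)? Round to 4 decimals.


Gradient descent on f(x,y) = 3*x^2 + 6*y^2.
Starting point: (-0.8277, -2.5118), alpha = 0.1
Step 1: grad_x = 2*3*-0.8277 = -4.9662, grad_y = 2*6*-2.5118 = -30.1416
  x_1 = -0.8277 - 0.1*-4.9662 = -0.3311
  y_1 = -2.5118 - 0.1*-30.1416 = 0.5024
Step 2: grad_x = 2*3*-0.3311 = -1.9865, grad_y = 2*6*0.5024 = 6.0283
  x_2 = -0.3311 - 0.1*-1.9865 = -0.1324
  y_2 = 0.5024 - 0.1*6.0283 = -0.1005
f(-0.1324, -0.1005) = 3*(-0.1324)^2 + 6*(-0.1005)^2 = 0.1132


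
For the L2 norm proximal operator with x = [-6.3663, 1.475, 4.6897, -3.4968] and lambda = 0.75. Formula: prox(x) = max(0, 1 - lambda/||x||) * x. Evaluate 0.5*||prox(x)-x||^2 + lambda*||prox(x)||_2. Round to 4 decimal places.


Step 1: Compute ||x||.
||x|| = 8.7708
Step 2: Compute scaling factor.
scale = max(0, 1 - 0.75/8.7708) = 0.9145
Step 3: prox(x) = [-5.8219, 1.3489, 4.2887, -3.1978]
||prox(x)|| = 8.0208
Step 4: Proximal objective.
0.5*||prox-x||^2 = 0.2813
lambda*||prox|| = 6.0156
Total = 6.2968


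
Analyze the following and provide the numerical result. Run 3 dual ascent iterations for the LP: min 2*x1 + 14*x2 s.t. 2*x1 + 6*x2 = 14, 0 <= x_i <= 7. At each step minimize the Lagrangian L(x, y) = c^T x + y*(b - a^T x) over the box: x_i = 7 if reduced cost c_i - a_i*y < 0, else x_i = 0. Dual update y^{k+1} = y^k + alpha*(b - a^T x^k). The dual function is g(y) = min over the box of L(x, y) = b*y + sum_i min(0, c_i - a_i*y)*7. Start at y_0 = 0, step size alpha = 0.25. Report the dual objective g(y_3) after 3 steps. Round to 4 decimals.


Dual ascent for LP: min 2*x1 + 14*x2, 2*x1 + 6*x2 = 14, 0 <= x_i <= 7
Step 1: y^k = 0.0, reduced costs: (2.0, 14.0)
  x^k = (0.0, 0.0), subgradient = b - a^T x = 14.0
  y^{k+1} = 0.0 + 0.25*14.0 = 3.5
Step 2: y^k = 3.5, reduced costs: (-5.0, -7.0)
  x^k = (7.0, 7.0), subgradient = b - a^T x = -42.0
  y^{k+1} = 3.5 + 0.25*-42.0 = -7.0
Step 3: y^k = -7.0, reduced costs: (16.0, 56.0)
  x^k = (0.0, 0.0), subgradient = b - a^T x = 14.0
  y^{k+1} = -7.0 + 0.25*14.0 = -3.5
Dual objective at y_3 = -3.5: reduced costs (9.0, 35.0), box minimizer x = (0.0, 0.0)
g(y_3) = b*y + (c1 - a1*y)*x1 + (c2 - a2*y)*x2 = 14*(-3.5) + 9.0*0.0 + 35.0*0.0 = -49.0 + 0.0 + 0.0 = -49.0


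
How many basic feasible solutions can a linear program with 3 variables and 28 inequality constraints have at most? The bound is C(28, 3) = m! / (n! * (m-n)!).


Each vertex corresponds to some choice of n active constraints out of m, so the number of vertices is at most C(m, n) = m! / (n!(m-n)!).
m = 28, n = 3
Numerator: 28 * 27 * 26
Denominator: 3! = 6
C(28, 3) = 3276


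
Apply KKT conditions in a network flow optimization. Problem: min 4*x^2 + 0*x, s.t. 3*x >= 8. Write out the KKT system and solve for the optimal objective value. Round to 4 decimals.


Step 1: Try lambda = 0 (constraint inactive).
x_unc = 0/(2*4) = 0.0
Check: 3*0.0 = 0.0 < 8 -- violated!
Step 2: Constraint must be active: 3*x = 8
x* = 8/3 = 2.6667 (rounded; the exact value 8/3 is used below)
lambda = (2*4*(8/3) + 0)/3 = 7.1111
Step 3: Compute optimal value.
f(x*) = 4*(8/3)^2 + 0*(8/3) = 28.4444


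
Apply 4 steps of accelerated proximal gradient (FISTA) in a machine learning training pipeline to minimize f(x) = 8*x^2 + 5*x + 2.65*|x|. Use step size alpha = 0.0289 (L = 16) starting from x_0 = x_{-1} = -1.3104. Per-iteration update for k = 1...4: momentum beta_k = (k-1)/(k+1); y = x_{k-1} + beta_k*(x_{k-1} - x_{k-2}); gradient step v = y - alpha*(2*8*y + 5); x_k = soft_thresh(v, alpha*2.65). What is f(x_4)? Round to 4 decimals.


FISTA on f(x) = 8*x^2 + 5*x + 2.65*|x|
L = 16, alpha = 0.0289
Iteration 1: beta = 0.0, y = -1.3104 + 0.0*(-1.3104 + 1.3104) = -1.3104
  grad(y) = -15.9664, v = y - alpha*grad = -0.849
  prox(v) = soft_thresh(-0.849, 0.0766) = -0.7724
Iteration 2: beta = 0.3333, y = -0.7724 + 0.3333*(-0.7724 + 1.3104) = -0.593
  grad(y) = -4.4888, v = y - alpha*grad = -0.4633
  prox(v) = soft_thresh(-0.4633, 0.0766) = -0.3867
Iteration 3: beta = 0.5, y = -0.3867 + 0.5*(-0.3867 + 0.7724) = -0.1939
  grad(y) = 1.8974, v = y - alpha*grad = -0.2487
  prox(v) = soft_thresh(-0.2487, 0.0766) = -0.1722
Iteration 4: beta = 0.6, y = -0.1722 + 0.6*(-0.1722 + 0.3867) = -0.0434
  grad(y) = 4.3053, v = y - alpha*grad = -0.1678
  prox(v) = soft_thresh(-0.1678, 0.0766) = -0.0913
f(x_4) = 8*(-0.0913)^2 + 5*(-0.0913) + 2.65*|-0.0913| = -0.1478


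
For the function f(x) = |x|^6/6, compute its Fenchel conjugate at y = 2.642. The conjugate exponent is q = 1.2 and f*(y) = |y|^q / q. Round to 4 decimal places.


The conjugate exponent q satisfies 1/p + 1/q = 1.
p = 6, so q = 6/(6 - 1) = 1.2
|y|^q = 2.642^1.2 = 3.2086
f*(2.642) = 3.2086 / 1.2 = 2.6739


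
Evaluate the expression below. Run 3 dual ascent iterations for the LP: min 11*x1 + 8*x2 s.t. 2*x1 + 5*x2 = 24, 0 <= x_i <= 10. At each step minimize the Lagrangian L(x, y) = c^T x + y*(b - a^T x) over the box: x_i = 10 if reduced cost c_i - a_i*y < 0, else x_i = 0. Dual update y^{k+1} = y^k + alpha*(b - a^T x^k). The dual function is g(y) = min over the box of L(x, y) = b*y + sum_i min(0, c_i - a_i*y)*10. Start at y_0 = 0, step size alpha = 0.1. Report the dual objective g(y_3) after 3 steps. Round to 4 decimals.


Dual ascent for LP: min 11*x1 + 8*x2, 2*x1 + 5*x2 = 24, 0 <= x_i <= 10
Step 1: y^k = 0.0, reduced costs: (11.0, 8.0)
  x^k = (0.0, 0.0), subgradient = b - a^T x = 24.0
  y^{k+1} = 0.0 + 0.1*24.0 = 2.4
Step 2: y^k = 2.4, reduced costs: (6.2, -4.0)
  x^k = (0.0, 10.0), subgradient = b - a^T x = -26.0
  y^{k+1} = 2.4 + 0.1*-26.0 = -0.2
Step 3: y^k = -0.2, reduced costs: (11.4, 9.0)
  x^k = (0.0, 0.0), subgradient = b - a^T x = 24.0
  y^{k+1} = -0.2 + 0.1*24.0 = 2.2
Dual objective at y_3 = 2.2: reduced costs (6.6, -3.0), box minimizer x = (0.0, 10.0)
g(y_3) = b*y + (c1 - a1*y)*x1 + (c2 - a2*y)*x2 = 24*2.2 + 6.6*0.0 + (-3.0)*10.0 = 52.8 + 0.0 - 30.0 = 22.8


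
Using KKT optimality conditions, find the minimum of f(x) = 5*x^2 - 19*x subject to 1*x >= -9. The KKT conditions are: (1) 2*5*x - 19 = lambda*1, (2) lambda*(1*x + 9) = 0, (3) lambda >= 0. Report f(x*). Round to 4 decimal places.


Step 1: Try lambda = 0 (constraint inactive).
Stationarity: 2*5*x - 19 = 0
x* = 19/(2*5) = 1.9
Check constraint: 1*1.9 = 1.9 >= -9 -- satisfied.
Step 2: Compute optimal value.
f(x*) = 5*1.9^2 - 19*1.9 = -18.05


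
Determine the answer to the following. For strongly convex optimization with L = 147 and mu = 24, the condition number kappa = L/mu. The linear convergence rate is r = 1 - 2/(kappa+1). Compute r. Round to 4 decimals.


Step 1: Compute the condition number.
kappa = L/mu = 147/24 = 6.125
Step 2: Compute the convergence rate.
r = 1 - 2/(kappa + 1) = 1 - 2*mu/(L + mu) = (L - mu)/(L + mu) = 123/171 = 0.7193


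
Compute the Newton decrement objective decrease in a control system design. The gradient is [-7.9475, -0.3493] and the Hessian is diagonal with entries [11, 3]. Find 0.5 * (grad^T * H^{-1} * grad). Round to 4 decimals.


Step 1: H is diagonal, so H^(-1) * g = [-0.7225, -0.1164].
Step 2: g^T H^(-1) g = sum_i g_i^2 / H_ii
  = (-7.9475)^2/11 + (-0.3493)^2/3
  = 5.7421 + 0.0407 = 5.7827
Step 3: Objective decrease = 0.5 * g^T H^(-1) g = 2.8914


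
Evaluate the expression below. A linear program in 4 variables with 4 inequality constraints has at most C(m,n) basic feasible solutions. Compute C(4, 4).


Each vertex corresponds to some choice of n active constraints out of m, so the number of vertices is at most C(m, n) = m! / (n!(m-n)!).
m = 4, n = 4
Numerator: 4 * 3 * 2 * 1
Denominator: 4! = 24
C(4, 4) = 1


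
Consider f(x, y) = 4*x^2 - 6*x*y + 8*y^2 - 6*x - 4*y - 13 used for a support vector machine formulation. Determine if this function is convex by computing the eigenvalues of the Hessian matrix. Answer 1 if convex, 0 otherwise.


The Hessian of f(x,y) = 4*x^2 - 6*x*y + 8*y^2 - 6*x - 4*y - 13 is:
H = [[8, -6], [-6, 16]]
Trace = 8 + 16 = 24
Determinant = 8*16 - (-6)^2 = 92
Discriminant = (24)^2 - 4*92 = 208.0
Eigenvalues: lambda_1 = 4.7889, lambda_2 = 19.2111
The function is convex.

1


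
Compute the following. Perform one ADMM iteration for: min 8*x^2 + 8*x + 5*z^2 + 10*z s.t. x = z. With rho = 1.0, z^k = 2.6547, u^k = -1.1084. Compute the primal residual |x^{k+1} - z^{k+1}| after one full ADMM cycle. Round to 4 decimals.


ADMM iteration with rho = 1.0, z^k = 2.6547, u^k = -1.1084
Step 1: x-update.
Minimize 8*x^2 + 8*x + (1.0/2)*(x - 2.6547 - 1.1084)^2
FOC: (2*8 + 1.0)*x = -8 + 1.0*(2.6547 + 1.1084)
x^{k+1} = -0.2492
Step 2: z-update.
Minimize 5*z^2 + 10*z + (1.0/2)*(-0.2492 - z - 1.1084)^2
FOC: (2*5 + 1.0)*z = -10 + 1.0*(-0.2492 - 1.1084)
z^{k+1} = -1.0325
Step 3: u-update.
u^{k+1} = -1.1084 - 0.2492 + 1.0325 = -0.3251
Step 4: Primal residual = |-0.2492 + 1.0325| = 0.7833


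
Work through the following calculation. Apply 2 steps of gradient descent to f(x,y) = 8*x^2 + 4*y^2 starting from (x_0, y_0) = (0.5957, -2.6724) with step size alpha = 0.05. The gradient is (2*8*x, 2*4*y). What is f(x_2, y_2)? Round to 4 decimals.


Gradient descent on f(x,y) = 8*x^2 + 4*y^2.
Starting point: (0.5957, -2.6724), alpha = 0.05
Step 1: grad_x = 2*8*0.5957 = 9.5312, grad_y = 2*4*-2.6724 = -21.3792
  x_1 = 0.5957 - 0.05*9.5312 = 0.1191
  y_1 = -2.6724 - 0.05*-21.3792 = -1.6034
Step 2: grad_x = 2*8*0.1191 = 1.9062, grad_y = 2*4*-1.6034 = -12.8275
  x_2 = 0.1191 - 0.05*1.9062 = 0.0238
  y_2 = -1.6034 - 0.05*-12.8275 = -0.9621
f(0.0238, -0.9621) = 8*0.0238^2 + 4*(-0.9621)^2 = 3.7068
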